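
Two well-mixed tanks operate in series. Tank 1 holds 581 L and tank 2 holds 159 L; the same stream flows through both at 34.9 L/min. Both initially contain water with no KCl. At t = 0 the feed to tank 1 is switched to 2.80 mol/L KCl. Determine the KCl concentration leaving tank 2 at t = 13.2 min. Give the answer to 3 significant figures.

Each tank obeys Vᵢ dCᵢ/dt = Q(Cᵢ₋₁ − Cᵢ), so τᵢ = Vᵢ/Q.
τ₁ = 581/34.9 = 16.648 min; τ₂ = 159/34.9 = 4.5559 min.
Tank 1: C₁ = C_in(1 − e^(−t/τ₁)). Tank 2 (τ₁ ≠ τ₂): C₂ = C_in[1 − (τ₁ e^(−t/τ₁) − τ₂ e^(−t/τ₂))/(τ₁ − τ₂)].
At t = 13.2: e^(−t/τ₁) = 0.45253, e^(−t/τ₂) = 0.055169.
C₂ = 2.80·[1 − (16.648·0.45253 − 4.5559·0.055169)/(12.092)] = 2.80·0.39776 = 1.1137 mol/L.

1.11 mol/L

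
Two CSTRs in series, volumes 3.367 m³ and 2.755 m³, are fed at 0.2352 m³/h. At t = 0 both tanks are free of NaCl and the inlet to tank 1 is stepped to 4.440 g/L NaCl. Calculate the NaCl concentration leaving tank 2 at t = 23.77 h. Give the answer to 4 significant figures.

Time constants: τᵢ = Vᵢ/Q for each well-mixed tank.
τ₁ = 3.367/0.2352 = 14.3155 h; τ₂ = 2.755/0.2352 = 11.7134 h.
Solving the cascade with C₁(0)=C₂(0)=0 gives C₂(t) = C_in[1 − (τ₁ e^(−t/τ₁) − τ₂ e^(−t/τ₂))/(τ₁ − τ₂)].
At t = 23.77: e^(−t/τ₁) = 0.190055, e^(−t/τ₂) = 0.131428.
C₂ = 4.440·[1 − (14.3155·0.190055 − 11.7134·0.131428)/(2.60204)] = 4.440·0.546028 = 2.42436 g/L.

2.424 g/L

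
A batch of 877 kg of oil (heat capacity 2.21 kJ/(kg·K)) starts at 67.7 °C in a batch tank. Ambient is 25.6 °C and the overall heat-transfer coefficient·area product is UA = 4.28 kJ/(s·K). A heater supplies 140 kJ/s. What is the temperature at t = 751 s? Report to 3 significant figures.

Heat balance on the well-mixed liquid: M c_p dT/dt = −UA(T − T_amb) + Q̇.
dT/dt = (T_ss − T)/τ with T_ss = T_amb + Q̇/UA = 25.6 + 140/4.28 = 58.310 °C, τ = M c_p/UA = 877·2.21/4.28 = 452.84 s.
Solution: T(t) = T_ss + (T₀ − T_ss) e^(−t/τ).
T(751) = 58.310 + (9.3897)·0.19044 = 60.098 °C.

60.1 °C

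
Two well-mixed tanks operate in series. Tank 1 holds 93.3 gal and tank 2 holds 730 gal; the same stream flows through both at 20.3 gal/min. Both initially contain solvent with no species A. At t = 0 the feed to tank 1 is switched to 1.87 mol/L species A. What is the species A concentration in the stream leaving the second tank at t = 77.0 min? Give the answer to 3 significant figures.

1.62 mol/L

Species balance on tank i: dCᵢ/dt = (Cᵢ₋₁ − Cᵢ)/τᵢ with τᵢ = Vᵢ/Q.
τ₁ = 93.3/20.3 = 4.5961 min; τ₂ = 730/20.3 = 35.961 min.
Tank 1: C₁ = C_in(1 − e^(−t/τ₁)). Tank 2 (τ₁ ≠ τ₂): C₂ = C_in[1 − (τ₁ e^(−t/τ₁) − τ₂ e^(−t/τ₂))/(τ₁ − τ₂)].
At t = 77.0: e^(−t/τ₁) = 5.2973e-08, e^(−t/τ₂) = 0.11751.
C₂ = 1.87·[1 − (4.5961·5.2973e-08 − 35.961·0.11751)/(-31.365)] = 1.87·0.86527 = 1.6181 mol/L.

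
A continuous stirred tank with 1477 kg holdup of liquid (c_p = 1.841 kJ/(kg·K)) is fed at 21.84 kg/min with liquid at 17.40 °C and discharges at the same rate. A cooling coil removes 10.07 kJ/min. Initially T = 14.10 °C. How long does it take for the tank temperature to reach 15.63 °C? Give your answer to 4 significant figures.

47.11 min

Unsteady energy balance on the tank contents: M c_p dT/dt = ṁ c_p (T_in − T) − 10.07.
τ = M/ṁ = 67.6282 min; T_ss = T_in − Q̇/(ṁ c_p) = 17.1495 °C.
T(t) = T_ss + (T₀ − T_ss) e^(−t/τ). Set T = 15.63:
e^(−t/τ) = (15.63 − 17.1495)/(14.10 − 17.1495) = 0.498286
t = −67.6282 · ln(0.498286) = 47.1085 min.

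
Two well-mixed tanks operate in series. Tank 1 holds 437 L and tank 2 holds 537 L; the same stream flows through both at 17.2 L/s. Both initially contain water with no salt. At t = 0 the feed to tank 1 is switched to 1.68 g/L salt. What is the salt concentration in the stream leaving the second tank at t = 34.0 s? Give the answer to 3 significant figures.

0.570 g/L

Species balance on tank i: dCᵢ/dt = (Cᵢ₋₁ − Cᵢ)/τᵢ with τᵢ = Vᵢ/Q.
τ₁ = 437/17.2 = 25.407 s; τ₂ = 537/17.2 = 31.221 s.
Solving the cascade with C₁(0)=C₂(0)=0 gives C₂(t) = C_in[1 − (τ₁ e^(−t/τ₁) − τ₂ e^(−t/τ₂))/(τ₁ − τ₂)].
At t = 34.0: e^(−t/τ₁) = 0.26231, e^(−t/τ₂) = 0.33655.
C₂ = 1.68·[1 − (25.407·0.26231 − 31.221·0.33655)/(-5.8140)] = 1.68·0.33904 = 0.56959 g/L.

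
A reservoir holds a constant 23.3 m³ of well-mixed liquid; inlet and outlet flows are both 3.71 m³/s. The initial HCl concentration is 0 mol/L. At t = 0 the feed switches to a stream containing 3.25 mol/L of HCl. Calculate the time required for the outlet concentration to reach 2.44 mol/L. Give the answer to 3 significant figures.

8.73 s

Unsteady species balance (constant V, well mixed): V dC/dt = Q(C_in − C), so τ = V/Q = 6.2803 s.
C(t) = C_in + (C₀ − C_in) e^(−t/τ). Set C = 2.44 and solve for t:
e^(−t/τ) = (C − C_in)/(C₀ − C_in) = (2.44 − 3.25)/(0 − 3.25) = 0.24923
t = −τ ln(…) = 6.2803 × 1.3894 = 8.7257 s.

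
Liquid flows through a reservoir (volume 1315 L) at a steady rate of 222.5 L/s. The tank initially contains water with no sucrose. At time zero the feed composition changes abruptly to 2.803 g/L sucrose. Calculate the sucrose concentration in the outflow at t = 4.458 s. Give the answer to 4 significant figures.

Mass balance on the solute (V constant): V dC/dt = Q(C_in − C).
So dC/dt = (C_in − C)/τ with τ = V/Q = 1315/222.5 = 5.91011 s.
Integrating: C(t) = C_in + (C₀ − C_in) e^(−t/τ).
C(4.458) = 2.803 + (0 − 2.803)·e^(−4.458/5.91011) = 2.803 + (-2.80300)·0.470340 = 1.48464 g/L.

1.485 g/L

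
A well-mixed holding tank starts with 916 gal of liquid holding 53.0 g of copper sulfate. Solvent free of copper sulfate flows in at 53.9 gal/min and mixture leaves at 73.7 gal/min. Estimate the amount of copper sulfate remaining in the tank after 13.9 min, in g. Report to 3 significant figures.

14.0 g

Total volume: dV/dt = Q_in − Q_out = -19.800 gal/min, so V(t) = 916 − 19.800 t and V(13.9) = 640.78 gal.
Solute balance: dm/dt = 0 − Q_out C = −Q_out m/V(t).
Separate: dm/m = −Q_out dt/V(t) ⇒ ln(m/m₀) = −(Q_out/(Q_in−Q_out)) ln(V/V₀).
m = m₀ (V₀/V)^(Q_out/(Q_in−Q_out)) = 53.0 × (916/640.78)^(-3.7222) = 14.016 g.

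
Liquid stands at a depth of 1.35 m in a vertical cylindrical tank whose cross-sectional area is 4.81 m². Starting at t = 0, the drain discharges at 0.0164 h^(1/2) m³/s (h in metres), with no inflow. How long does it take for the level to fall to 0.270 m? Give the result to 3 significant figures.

A dh/dt = −Q_out = −0.0164 √h.
∫ h^(−1/2) dh = −(0.0164/A) ∫ dt, giving 2√h = 2√h₀ − (0.0164/A) t.
t = 2A(√h₀ − √h)/0.0164 = 2·4.81·(√1.35 − √0.270)/0.0164
  = 9.6200 × (1.1619 − 0.51962) / 0.0164 = 376.75 s.

377 s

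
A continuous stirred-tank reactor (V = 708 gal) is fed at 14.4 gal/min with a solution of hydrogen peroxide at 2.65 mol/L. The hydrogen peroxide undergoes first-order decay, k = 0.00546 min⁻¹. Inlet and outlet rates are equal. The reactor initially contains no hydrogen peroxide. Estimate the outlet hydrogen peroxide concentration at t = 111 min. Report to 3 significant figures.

1.97 mol/L

Accumulation = in − out − consumed: V dC/dt = Q C_in − Q C − k V C.
This is linear with rate a = Q/V + k = 0.025799 min⁻¹.
C_ss = Q C_in/(Q + kV) = 2.0892 mol/L; C(t) = C_ss + (C₀ − C_ss) e^(−a t).
C(111) = 2.0892 + (-2.0892)·e^(−0.025799·111) = 2.0892 + (-2.0892)·0.057058 = 1.9700 mol/L.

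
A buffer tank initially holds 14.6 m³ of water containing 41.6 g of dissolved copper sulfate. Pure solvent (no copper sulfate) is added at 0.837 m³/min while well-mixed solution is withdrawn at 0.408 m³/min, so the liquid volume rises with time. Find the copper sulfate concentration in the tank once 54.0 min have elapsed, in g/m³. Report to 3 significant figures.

0.446 g/m³

Let m(t) be the amount of copper sulfate. Volume: V(t) = V₀ + (Q_in − Q_out) t = 14.6 + 0.42900 t; V(54.0) = 37.766 m³.
Solute balance: dm/dt = 0 − Q_out C = −Q_out m/V(t).
Separate: dm/m = −Q_out dt/V(t) ⇒ ln(m/m₀) = −(Q_out/(Q_in−Q_out)) ln(V/V₀).
m = m₀ (V₀/V)^(Q_out/(Q_in−Q_out)) = 41.6 × (14.6/37.766)^(0.95105) = 16.848 g.
C = m/V = 16.848/37.766 = 0.44612 g/m³.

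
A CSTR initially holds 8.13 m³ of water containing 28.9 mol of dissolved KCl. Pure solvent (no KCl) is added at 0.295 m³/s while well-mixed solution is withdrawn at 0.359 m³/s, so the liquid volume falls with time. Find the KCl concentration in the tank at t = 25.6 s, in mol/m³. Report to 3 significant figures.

Total volume: dV/dt = Q_in − Q_out = -0.064000 m³/s, so V(t) = 8.13 − 0.064000 t and V(25.6) = 6.4916 m³.
Species balance (pure solvent in): dm/dt = −Q_out · m/V(t).
Separate: dm/m = −Q_out dt/V(t) ⇒ ln(m/m₀) = −(Q_out/(Q_in−Q_out)) ln(V/V₀).
m = m₀ (V₀/V)^(Q_out/(Q_in−Q_out)) = 28.9 × (8.13/6.4916)^(-5.6094) = 8.1779 mol.
C = m/V = 8.1779/6.4916 = 1.2598 mol/m³.

1.26 mol/m³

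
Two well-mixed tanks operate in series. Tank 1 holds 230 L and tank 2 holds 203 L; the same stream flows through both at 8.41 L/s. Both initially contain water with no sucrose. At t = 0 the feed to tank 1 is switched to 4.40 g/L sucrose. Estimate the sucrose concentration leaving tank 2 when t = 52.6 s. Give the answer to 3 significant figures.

2.67 g/L

Time constants: τᵢ = Vᵢ/Q for each well-mixed tank.
τ₁ = 230/8.41 = 27.348 s; τ₂ = 203/8.41 = 24.138 s.
Solving the cascade with C₁(0)=C₂(0)=0 gives C₂(t) = C_in[1 − (τ₁ e^(−t/τ₁) − τ₂ e^(−t/τ₂))/(τ₁ − τ₂)].
At t = 52.6: e^(−t/τ₁) = 0.14612, e^(−t/τ₂) = 0.11314.
C₂ = 4.40·[1 − (27.348·0.14612 − 24.138·0.11314)/(3.2105)] = 4.40·0.60591 = 2.6660 g/L.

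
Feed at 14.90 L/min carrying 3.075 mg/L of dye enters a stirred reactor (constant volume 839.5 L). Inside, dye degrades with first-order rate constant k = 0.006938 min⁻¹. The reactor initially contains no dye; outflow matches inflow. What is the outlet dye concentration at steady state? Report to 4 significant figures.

V dC/dt = Q(C_in − C) − k V C.
Steady state (dC/dt = 0): C_ss = Q C_in/(Q + kV) = C_in/(1 + kV/Q).
C_ss = 14.90·3.075/(14.90 + 0.006938·839.5) = 45.8175/20.7245 = 2.21079 mg/L.

2.211 mg/L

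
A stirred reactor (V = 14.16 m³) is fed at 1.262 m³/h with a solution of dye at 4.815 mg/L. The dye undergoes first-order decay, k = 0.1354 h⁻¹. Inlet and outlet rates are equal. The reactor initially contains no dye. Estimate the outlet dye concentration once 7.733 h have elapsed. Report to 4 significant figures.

1.575 mg/L

Species balance: V dC/dt = Q C_in − Q C − k V C.
This is linear with rate a = Q/V + k = 0.224524 h⁻¹.
C_ss = Q C_in/(Q + kV) = 1.91130 mg/L; C(t) = C_ss + (C₀ − C_ss) e^(−a t).
C(7.733) = 1.91130 + (-1.91130)·e^(−0.224524·7.733) = 1.91130 + (-1.91130)·0.176180 = 1.57457 mg/L.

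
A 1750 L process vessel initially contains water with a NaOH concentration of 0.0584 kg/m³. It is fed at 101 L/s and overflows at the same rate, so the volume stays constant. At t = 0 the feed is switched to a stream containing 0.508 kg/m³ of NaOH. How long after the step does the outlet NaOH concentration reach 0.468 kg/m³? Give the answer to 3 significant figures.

Unsteady species balance (constant V, well mixed): V dC/dt = Q(C_in − C), so τ = V/Q = 17.327 s.
C(t) = C_in + (C₀ − C_in) e^(−t/τ). Set C = 0.468 and solve for t:
e^(−t/τ) = (C − C_in)/(C₀ − C_in) = (0.468 − 0.508)/(0.0584 − 0.508) = 0.088968
t = −τ ln(…) = 17.327 × 2.4195 = 41.922 s.

41.9 s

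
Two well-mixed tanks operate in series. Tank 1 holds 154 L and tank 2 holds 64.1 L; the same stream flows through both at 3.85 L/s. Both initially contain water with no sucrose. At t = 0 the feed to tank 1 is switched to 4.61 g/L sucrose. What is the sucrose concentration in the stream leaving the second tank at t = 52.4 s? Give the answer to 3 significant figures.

2.62 g/L

Species balance on tank i: dCᵢ/dt = (Cᵢ₋₁ − Cᵢ)/τᵢ with τᵢ = Vᵢ/Q.
τ₁ = 154/3.85 = 40.000 s; τ₂ = 64.1/3.85 = 16.649 s.
Tank 1: C₁ = C_in(1 − e^(−t/τ₁)). Tank 2 (τ₁ ≠ τ₂): C₂ = C_in[1 − (τ₁ e^(−t/τ₁) − τ₂ e^(−t/τ₂))/(τ₁ − τ₂)].
At t = 52.4: e^(−t/τ₁) = 0.26982, e^(−t/τ₂) = 0.042969.
C₂ = 4.61·[1 − (40.000·0.26982 − 16.649·0.042969)/(23.351)] = 4.61·0.56843 = 2.6205 g/L.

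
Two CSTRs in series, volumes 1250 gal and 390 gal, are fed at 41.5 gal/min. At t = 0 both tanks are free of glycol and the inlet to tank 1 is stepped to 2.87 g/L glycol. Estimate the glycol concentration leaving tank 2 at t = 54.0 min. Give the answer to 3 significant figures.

2.18 g/L

Each tank obeys Vᵢ dCᵢ/dt = Q(Cᵢ₋₁ − Cᵢ), so τᵢ = Vᵢ/Q.
τ₁ = 1250/41.5 = 30.120 min; τ₂ = 390/41.5 = 9.3976 min.
Tank 1: C₁ = C_in(1 − e^(−t/τ₁)). Tank 2 (τ₁ ≠ τ₂): C₂ = C_in[1 − (τ₁ e^(−t/τ₁) − τ₂ e^(−t/τ₂))/(τ₁ − τ₂)].
At t = 54.0: e^(−t/τ₁) = 0.16649, e^(−t/τ₂) = 0.0031950.
C₂ = 2.87·[1 − (30.120·0.16649 − 9.3976·0.0031950)/(20.723)] = 2.87·0.75945 = 2.1796 g/L.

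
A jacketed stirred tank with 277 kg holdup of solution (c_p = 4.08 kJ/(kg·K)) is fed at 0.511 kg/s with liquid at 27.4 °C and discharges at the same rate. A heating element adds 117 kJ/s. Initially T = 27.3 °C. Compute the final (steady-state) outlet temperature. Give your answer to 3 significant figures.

M c_p dT/dt = ṁ c_p (T_in − T) + Q̇.
At steady state dT/dt = 0 ⇒ T_ss = T_in + Q̇/(ṁ c_p) = 27.4 + 117/(0.511·4.08) = 83.518 °C.

83.5 °C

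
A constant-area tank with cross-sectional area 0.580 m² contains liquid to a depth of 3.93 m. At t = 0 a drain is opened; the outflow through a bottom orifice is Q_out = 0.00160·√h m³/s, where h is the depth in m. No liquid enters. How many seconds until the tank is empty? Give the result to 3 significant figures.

1440 s

With no inflow, A dh/dt = −0.00160 √h.
This is separable: 2 d(√h)/dt = −0.00160/A, so √h = √h₀ − (0.00160/(2A)) t.
Set h = 0: 2√h₀ = (0.00160/A) t_empty ⇒ t_empty = 2A√h₀/0.00160.
t_empty = 2·0.580·√3.93/0.00160 = 1.1600·1.9824/0.00160 = 1437.3 s.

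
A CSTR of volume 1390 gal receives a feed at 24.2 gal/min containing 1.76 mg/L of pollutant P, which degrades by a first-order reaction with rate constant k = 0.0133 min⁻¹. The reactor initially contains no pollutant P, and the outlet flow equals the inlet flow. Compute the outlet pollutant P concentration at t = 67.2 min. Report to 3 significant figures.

0.871 mg/L

Accumulation = in − out − consumed: V dC/dt = Q C_in − Q C − k V C.
This is linear with rate a = Q/V + k = 0.030710 min⁻¹.
C_ss = Q C_in/(Q + kV) = 0.99777 mg/L; C(t) = C_ss + (C₀ − C_ss) e^(−a t).
C(67.2) = 0.99777 + (-0.99777)·e^(−0.030710·67.2) = 0.99777 + (-0.99777)·0.12698 = 0.87108 mg/L.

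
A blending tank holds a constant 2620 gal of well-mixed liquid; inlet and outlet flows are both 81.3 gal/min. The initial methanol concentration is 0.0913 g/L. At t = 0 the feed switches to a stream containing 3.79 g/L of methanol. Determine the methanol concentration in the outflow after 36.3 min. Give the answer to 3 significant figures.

2.59 g/L

Accumulation = in − out for the solute gives V dC/dt = Q(C_in − C).
Rewrite as dC/dt + C/τ = C_in/τ, τ = V/Q = 32.226 min.
C approaches C_in exponentially: C(t) = C_in + (C₀ − C_in) e^(−t/τ).
C(36.3) = 3.79 + (0.0913 − 3.79)·e^(−36.3/32.226) = 3.79 + (-3.6987)·0.32420 = 2.5909 g/L.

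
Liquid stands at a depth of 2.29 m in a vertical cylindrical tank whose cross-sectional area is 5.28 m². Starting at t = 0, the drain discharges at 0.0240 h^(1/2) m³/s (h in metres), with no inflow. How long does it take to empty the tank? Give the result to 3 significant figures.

666 s

A dh/dt = −Q_out = −0.0240 √h.
∫ h^(−1/2) dh = −(0.0240/A) ∫ dt, giving 2√h = 2√h₀ − (0.0240/A) t.
Tank is empty when √h = 0: t_empty = 2A√h₀/0.0240.
t_empty = 2·5.28·√2.29/0.0240 = 10.560·1.5133/0.0240 = 665.84 s.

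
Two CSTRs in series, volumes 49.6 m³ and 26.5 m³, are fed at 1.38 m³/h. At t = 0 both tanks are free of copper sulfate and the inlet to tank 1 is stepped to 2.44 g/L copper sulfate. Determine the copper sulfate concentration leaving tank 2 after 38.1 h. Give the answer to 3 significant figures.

1.01 g/L

Species balance on tank i: dCᵢ/dt = (Cᵢ₋₁ − Cᵢ)/τᵢ with τᵢ = Vᵢ/Q.
τ₁ = 49.6/1.38 = 35.942 h; τ₂ = 26.5/1.38 = 19.203 h.
Tank 1: C₁ = C_in(1 − e^(−t/τ₁)). Tank 2 (τ₁ ≠ τ₂): C₂ = C_in[1 − (τ₁ e^(−t/τ₁) − τ₂ e^(−t/τ₂))/(τ₁ − τ₂)].
At t = 38.1: e^(−t/τ₁) = 0.34644, e^(−t/τ₂) = 0.13751.
C₂ = 2.44·[1 − (35.942·0.34644 − 19.203·0.13751)/(16.739)] = 2.44·0.41387 = 1.0098 g/L.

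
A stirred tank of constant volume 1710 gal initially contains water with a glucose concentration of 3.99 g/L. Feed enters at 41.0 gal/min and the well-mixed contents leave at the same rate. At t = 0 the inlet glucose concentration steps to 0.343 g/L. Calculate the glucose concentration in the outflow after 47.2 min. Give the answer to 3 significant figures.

Mass balance on the solute (V constant): V dC/dt = Q(C_in − C).
Rewrite as dC/dt + C/τ = C_in/τ, τ = V/Q = 41.707 min.
C approaches C_in exponentially: C(t) = C_in + (C₀ − C_in) e^(−t/τ).
C(47.2) = 0.343 + (3.99 − 0.343)·e^(−47.2/41.707) = 0.343 + (3.6470)·0.32249 = 1.5191 g/L.

1.52 g/L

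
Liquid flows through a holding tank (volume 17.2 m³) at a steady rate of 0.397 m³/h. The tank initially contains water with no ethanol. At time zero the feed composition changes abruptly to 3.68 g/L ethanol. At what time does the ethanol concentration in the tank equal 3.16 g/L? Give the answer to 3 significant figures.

Species balance: V dC/dt = Q(C_in − C) ⇒ τ = V/Q = 43.325 h.
C(t) = C_in + (C₀ − C_in) e^(−t/τ). Set C = 3.16 and solve for t:
e^(−t/τ) = (C − C_in)/(C₀ − C_in) = (3.16 − 3.68)/(0 − 3.68) = 0.14130
t = −τ ln(…) = 43.325 × 1.9568 = 84.780 h.

84.8 h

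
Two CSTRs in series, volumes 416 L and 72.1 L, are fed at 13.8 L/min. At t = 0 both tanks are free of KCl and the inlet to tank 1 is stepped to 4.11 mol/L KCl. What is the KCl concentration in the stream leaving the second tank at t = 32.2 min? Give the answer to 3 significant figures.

2.40 mol/L

Species balance on tank i: dCᵢ/dt = (Cᵢ₋₁ − Cᵢ)/τᵢ with τᵢ = Vᵢ/Q.
τ₁ = 416/13.8 = 30.145 min; τ₂ = 72.1/13.8 = 5.2246 min.
Solving the cascade with C₁(0)=C₂(0)=0 gives C₂(t) = C_in[1 − (τ₁ e^(−t/τ₁) − τ₂ e^(−t/τ₂))/(τ₁ − τ₂)].
At t = 32.2: e^(−t/τ₁) = 0.34364, e^(−t/τ₂) = 0.0021057.
C₂ = 4.11·[1 − (30.145·0.34364 − 5.2246·0.0021057)/(24.920)] = 4.11·0.58476 = 2.4034 mol/L.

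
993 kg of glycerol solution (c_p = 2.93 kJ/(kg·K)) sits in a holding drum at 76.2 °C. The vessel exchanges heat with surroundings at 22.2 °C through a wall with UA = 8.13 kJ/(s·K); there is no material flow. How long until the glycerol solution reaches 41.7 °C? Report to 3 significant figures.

365 s

Lumped-capacitance energy balance: M c_p dT/dt = UA(T_amb − T).
τ = M c_p/UA = 357.87 s; T_ss = T_amb = 22.200 °C.
T(t) = T_ss + (T₀ − T_ss)e^(−t/τ); set T = 41.7:
t = −τ ln[(T − T_ss)/(T₀ − T_ss)] = −357.87 · ln(0.36111) = 364.52 s.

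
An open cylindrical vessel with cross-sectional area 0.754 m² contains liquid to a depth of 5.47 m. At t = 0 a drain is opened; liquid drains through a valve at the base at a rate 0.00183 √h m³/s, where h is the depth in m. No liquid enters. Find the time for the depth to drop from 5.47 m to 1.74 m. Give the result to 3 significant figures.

Mass balance (ρ constant): A dh/dt = −0.00183 √h.
Separate and integrate: 2(√h − √h₀) = −(0.00183/A) t.
t = 2A(√h₀ − √h)/0.00183 = 2·0.754·(√5.47 − √1.74)/0.00183
  = 1.5080 × (2.3388 − 1.3191) / 0.00183 = 840.29 s.

840 s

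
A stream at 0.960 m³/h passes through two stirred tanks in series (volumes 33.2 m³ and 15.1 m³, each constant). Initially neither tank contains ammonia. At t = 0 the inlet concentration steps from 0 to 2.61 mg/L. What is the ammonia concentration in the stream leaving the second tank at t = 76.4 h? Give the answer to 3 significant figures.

Species balance on tank i: dCᵢ/dt = (Cᵢ₋₁ − Cᵢ)/τᵢ with τᵢ = Vᵢ/Q.
τ₁ = 33.2/0.960 = 34.583 h; τ₂ = 15.1/0.960 = 15.729 h.
Tank 1: C₁ = C_in(1 − e^(−t/τ₁)). Tank 2 (τ₁ ≠ τ₂): C₂ = C_in[1 − (τ₁ e^(−t/τ₁) − τ₂ e^(−t/τ₂))/(τ₁ − τ₂)].
At t = 76.4: e^(−t/τ₁) = 0.10979, e^(−t/τ₂) = 0.0077721.
C₂ = 2.61·[1 − (34.583·0.10979 − 15.729·0.0077721)/(18.854)] = 2.61·0.80510 = 2.1013 mg/L.

2.10 mg/L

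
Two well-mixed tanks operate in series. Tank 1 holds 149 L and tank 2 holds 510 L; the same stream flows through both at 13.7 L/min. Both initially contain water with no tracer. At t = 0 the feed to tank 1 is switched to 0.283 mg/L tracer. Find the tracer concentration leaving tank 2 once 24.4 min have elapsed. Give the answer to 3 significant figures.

Time constants: τᵢ = Vᵢ/Q for each well-mixed tank.
τ₁ = 149/13.7 = 10.876 min; τ₂ = 510/13.7 = 37.226 min.
Solving the cascade with C₁(0)=C₂(0)=0 gives C₂(t) = C_in[1 − (τ₁ e^(−t/τ₁) − τ₂ e^(−t/τ₂))/(τ₁ − τ₂)].
At t = 24.4: e^(−t/τ₁) = 0.10609, e^(−t/τ₂) = 0.51921.
C₂ = 0.283·[1 − (10.876·0.10609 − 37.226·0.51921)/(-26.350)] = 0.283·0.31028 = 0.087809 mg/L.

0.0878 mg/L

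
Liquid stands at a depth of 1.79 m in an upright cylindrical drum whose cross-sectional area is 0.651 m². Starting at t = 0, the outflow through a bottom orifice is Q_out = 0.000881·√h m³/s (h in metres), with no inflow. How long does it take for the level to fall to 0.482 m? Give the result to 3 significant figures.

951 s

Mass balance (ρ constant): A dh/dt = −0.000881 √h.
Separate and integrate: 2(√h − √h₀) = −(0.000881/A) t.
t = 2A(√h₀ − √h)/0.000881 = 2·0.651·(√1.79 − √0.482)/0.000881
  = 1.3020 × (1.3379 − 0.69426) / 0.000881 = 951.22 s.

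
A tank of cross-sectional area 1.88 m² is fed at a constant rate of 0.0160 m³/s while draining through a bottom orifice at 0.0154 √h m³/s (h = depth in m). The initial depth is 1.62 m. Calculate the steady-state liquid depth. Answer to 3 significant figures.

1.08 m

Level balance: A dh/dt = 0.0160 − 0.0154 √h. Setting dh/dt = 0:
Q_in = 0.0154 √h_ss ⇒ √h_ss = 0.0160/0.0154 = 1.0390.
h_ss = 1.0390² = 1.0794 m. (Since h₀ = 1.62 m > h_ss, the level will fall toward this value.)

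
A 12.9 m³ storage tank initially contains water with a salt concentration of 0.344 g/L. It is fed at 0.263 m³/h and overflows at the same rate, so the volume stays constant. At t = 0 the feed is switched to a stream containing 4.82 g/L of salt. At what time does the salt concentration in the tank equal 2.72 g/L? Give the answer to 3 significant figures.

37.1 h

Transient balance on the dissolved component: V dC/dt = Q(C_in − C), so τ = V/Q = 49.049 h.
C(t) = C_in + (C₀ − C_in) e^(−t/τ). Set C = 2.72 and solve for t:
e^(−t/τ) = (C − C_in)/(C₀ − C_in) = (2.72 − 4.82)/(0.344 − 4.82) = 0.46917
t = −τ ln(…) = 49.049 × 0.75679 = 37.120 h.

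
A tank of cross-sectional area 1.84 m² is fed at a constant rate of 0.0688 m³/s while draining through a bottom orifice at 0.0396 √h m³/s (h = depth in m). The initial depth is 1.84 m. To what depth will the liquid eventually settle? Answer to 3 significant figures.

Level balance: A dh/dt = 0.0688 − 0.0396 √h. Setting dh/dt = 0:
Q_in = 0.0396 √h_ss ⇒ √h_ss = 0.0688/0.0396 = 1.7374.
h_ss = 1.7374² = 3.0185 m. (Since h₀ = 1.84 m < h_ss, the level will rise toward this value.)

3.02 m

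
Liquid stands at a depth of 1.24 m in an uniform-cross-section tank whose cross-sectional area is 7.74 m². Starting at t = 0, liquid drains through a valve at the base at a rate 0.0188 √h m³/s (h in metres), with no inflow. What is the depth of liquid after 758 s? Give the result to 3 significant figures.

A dh/dt = −Q_out = −0.0188 √h.
Separate and integrate: 2(√h − √h₀) = −(0.0188/A) t.
√h = √1.24 − 0.0188·758/(2·7.74) = 1.1136 − 0.92057 = 0.19298.
h = 0.19298² = 0.037243 m.

0.0372 m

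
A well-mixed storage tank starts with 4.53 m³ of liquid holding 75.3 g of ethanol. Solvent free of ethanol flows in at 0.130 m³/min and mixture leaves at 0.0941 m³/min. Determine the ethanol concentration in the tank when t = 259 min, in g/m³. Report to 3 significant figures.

0.292 g/m³

Total volume: dV/dt = Q_in − Q_out = 0.035900 m³/min, so V(t) = 4.53 + 0.035900 t and V(259) = 13.828 m³.
No ethanol enters, so dm/dt = −Q_out · (m/V).
Separate: dm/m = −Q_out dt/V(t) ⇒ ln(m/m₀) = −(Q_out/(Q_in−Q_out)) ln(V/V₀).
m = m₀ (V₀/V)^(Q_out/(Q_in−Q_out)) = 75.3 × (4.53/13.828)^(2.6212) = 4.0402 g.
C = m/V = 4.0402/13.828 = 0.29218 g/m³.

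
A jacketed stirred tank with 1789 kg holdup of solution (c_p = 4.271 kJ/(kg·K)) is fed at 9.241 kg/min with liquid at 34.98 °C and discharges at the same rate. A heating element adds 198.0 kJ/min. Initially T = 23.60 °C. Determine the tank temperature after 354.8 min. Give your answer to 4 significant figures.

M c_p dT/dt = ṁ c_p (T_in − T) + Q̇.
Rearrange: dT/dt = (T_ss − T)/τ with τ = M/ṁ = 193.594 min and T_ss = T_in + Q̇/(ṁ c_p) = 39.9967 °C.
This is linear first-order; T(t) = T_ss + (T₀ − T_ss) e^(−t/τ).
T(354.8) = 39.9967 + (-16.3967)·e^(−354.8/193.594) = 39.9967 + (-16.3967)·0.159980 = 37.3735 °C.

37.37 °C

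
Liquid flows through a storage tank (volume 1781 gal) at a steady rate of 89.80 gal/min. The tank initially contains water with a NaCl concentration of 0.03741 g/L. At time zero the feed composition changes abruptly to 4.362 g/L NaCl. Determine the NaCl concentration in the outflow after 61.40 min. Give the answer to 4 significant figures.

4.166 g/L

Unsteady species balance (constant V, well mixed): V dC/dt = Q(C_in − C).
So dC/dt = (C_in − C)/τ with τ = V/Q = 1781/89.80 = 19.8330 min.
Integrating: C(t) = C_in + (C₀ − C_in) e^(−t/τ).
C(61.40) = 4.362 + (0.03741 − 4.362)·e^(−61.40/19.8330) = 4.362 + (-4.32459)·0.0452363 = 4.16637 g/L.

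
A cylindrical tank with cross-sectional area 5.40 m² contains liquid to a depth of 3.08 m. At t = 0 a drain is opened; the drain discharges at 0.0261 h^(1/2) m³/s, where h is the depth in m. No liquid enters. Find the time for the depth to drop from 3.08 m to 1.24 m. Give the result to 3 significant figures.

265 s

Volume balance on the tank: A dh/dt = −0.0261 √h.
Separate and integrate: 2(√h − √h₀) = −(0.0261/A) t.
t = 2A(√h₀ − √h)/0.0261 = 2·5.40·(√3.08 − √1.24)/0.0261
  = 10.800 × (1.7550 − 1.1136) / 0.0261 = 265.42 s.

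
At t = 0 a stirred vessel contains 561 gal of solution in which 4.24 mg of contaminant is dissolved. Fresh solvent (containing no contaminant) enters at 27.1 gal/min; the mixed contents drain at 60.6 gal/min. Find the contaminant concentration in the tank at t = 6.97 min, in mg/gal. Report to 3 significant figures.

0.00489 mg/gal

Let m(t) be the amount of contaminant. Volume: V(t) = V₀ + (Q_in − Q_out) t = 561 − 33.500 t; V(6.97) = 327.50 gal.
No contaminant enters, so dm/dt = −Q_out · (m/V).
dm/m = −Q_out dt/(V₀ − 33.500 t); integrating gives ln(m/m₀) = −(Q_out/(Q_in−Q_out)) ln(V/V₀).
m = m₀ (V₀/V)^(Q_out/(Q_in−Q_out)) = 4.24 × (561/327.50)^(-1.8090) = 1.6015 mg.
C = m/V = 1.6015/327.50 = 0.0048901 mg/gal.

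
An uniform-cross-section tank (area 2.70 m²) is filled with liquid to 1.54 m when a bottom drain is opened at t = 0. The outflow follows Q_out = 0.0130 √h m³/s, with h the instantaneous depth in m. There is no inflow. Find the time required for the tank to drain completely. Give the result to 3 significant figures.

515 s

With no inflow, A dh/dt = −0.0130 √h.
This is separable: 2 d(√h)/dt = −0.0130/A, so √h = √h₀ − (0.0130/(2A)) t.
Set h = 0: 2√h₀ = (0.0130/A) t_empty ⇒ t_empty = 2A√h₀/0.0130.
t_empty = 2·2.70·√1.54/0.0130 = 5.4000·1.2410/0.0130 = 515.48 s.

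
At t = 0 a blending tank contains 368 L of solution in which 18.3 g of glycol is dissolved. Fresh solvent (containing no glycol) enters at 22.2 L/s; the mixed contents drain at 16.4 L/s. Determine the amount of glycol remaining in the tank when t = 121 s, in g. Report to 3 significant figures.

0.895 g

Total volume: dV/dt = Q_in − Q_out = 5.8000 L/s, so V(t) = 368 + 5.8000 t and V(121) = 1069.8 L.
No glycol enters, so dm/dt = −Q_out · (m/V).
dm/m = −Q_out dt/(V₀ + 5.8000 t); integrating gives ln(m/m₀) = −(Q_out/(Q_in−Q_out)) ln(V/V₀).
m = m₀ (V₀/V)^(Q_out/(Q_in−Q_out)) = 18.3 × (368/1069.8)^(2.8276) = 0.89535 g.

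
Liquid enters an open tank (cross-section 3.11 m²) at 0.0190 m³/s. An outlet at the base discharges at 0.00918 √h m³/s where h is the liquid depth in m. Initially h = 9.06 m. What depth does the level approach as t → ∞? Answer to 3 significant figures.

4.28 m

A dh/dt = Q_in − 0.00918 √h. Steady state requires inflow = outflow:
Q_in = 0.00918 √h_ss ⇒ √h_ss = 0.0190/0.00918 = 2.0697.
h_ss = 2.0697² = 4.2837 m. (Since h₀ = 9.06 m > h_ss, the level will fall toward this value.)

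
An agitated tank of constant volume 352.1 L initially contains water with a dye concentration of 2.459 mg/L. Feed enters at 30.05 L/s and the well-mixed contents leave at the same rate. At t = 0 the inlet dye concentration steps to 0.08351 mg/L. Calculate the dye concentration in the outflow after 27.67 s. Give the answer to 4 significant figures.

Transient balance on the dissolved component: V dC/dt = Q(C_in − C).
Rewrite as dC/dt + C/τ = C_in/τ, τ = V/Q = 11.7171 s.
Solution: C(t) = C_in + (C₀ − C_in) e^(−t/τ).
C(27.67) = 0.08351 + (2.459 − 0.08351)·e^(−27.67/11.7171) = 0.08351 + (2.37549)·0.0942789 = 0.307469 mg/L.

0.3075 mg/L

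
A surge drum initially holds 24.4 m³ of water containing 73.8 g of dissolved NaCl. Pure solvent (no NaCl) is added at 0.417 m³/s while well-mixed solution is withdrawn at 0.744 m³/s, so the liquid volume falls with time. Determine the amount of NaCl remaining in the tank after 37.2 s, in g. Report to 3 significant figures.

Let m(t) be the amount of NaCl. Volume: V(t) = V₀ + (Q_in − Q_out) t = 24.4 − 0.32700 t; V(37.2) = 12.236 m³.
No NaCl enters, so dm/dt = −Q_out · (m/V).
Separate: dm/m = −Q_out dt/V(t) ⇒ ln(m/m₀) = −(Q_out/(Q_in−Q_out)) ln(V/V₀).
m = m₀ (V₀/V)^(Q_out/(Q_in−Q_out)) = 73.8 × (24.4/12.236)^(-2.2752) = 15.347 g.

15.3 g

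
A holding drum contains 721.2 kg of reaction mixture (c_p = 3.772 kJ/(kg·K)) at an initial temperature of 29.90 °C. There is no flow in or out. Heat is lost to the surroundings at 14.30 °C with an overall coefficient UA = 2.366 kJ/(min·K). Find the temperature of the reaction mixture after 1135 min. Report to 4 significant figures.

M c_p dT/dt = −UA(T − T_amb).
dT/dt = (T_ss − T)/τ with T_ss = T_amb = 14.3000 °C, τ = M c_p/UA = 721.2·3.772/2.366 = 1149.77 min.
T approaches T_ss exponentially: T(t) = T_ss + (T₀ − T_ss) e^(−t/τ).
T(1135) = 14.3000 + (15.6000)·0.372637 = 20.1131 °C.

20.11 °C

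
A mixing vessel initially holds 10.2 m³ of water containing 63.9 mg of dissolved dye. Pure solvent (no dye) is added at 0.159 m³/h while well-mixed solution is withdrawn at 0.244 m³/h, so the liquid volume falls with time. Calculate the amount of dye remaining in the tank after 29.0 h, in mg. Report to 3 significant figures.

28.9 mg

Total volume: dV/dt = Q_in − Q_out = -0.085000 m³/h, so V(t) = 10.2 − 0.085000 t and V(29.0) = 7.7350 m³.
No dye enters, so dm/dt = −Q_out · (m/V).
dm/m = −Q_out dt/(V₀ − 0.085000 t); integrating gives ln(m/m₀) = −(Q_out/(Q_in−Q_out)) ln(V/V₀).
m = m₀ (V₀/V)^(Q_out/(Q_in−Q_out)) = 63.9 × (10.2/7.7350)^(-2.8706) = 28.882 mg.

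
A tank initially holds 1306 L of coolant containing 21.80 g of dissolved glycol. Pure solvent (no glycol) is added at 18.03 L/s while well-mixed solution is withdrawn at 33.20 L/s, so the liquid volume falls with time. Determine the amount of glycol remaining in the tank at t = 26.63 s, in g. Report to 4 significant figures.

9.698 g

Let m(t) be the amount of glycol. Volume: V(t) = V₀ + (Q_in − Q_out) t = 1306 − 15.1700 t; V(26.63) = 902.023 L.
Species balance (pure solvent in): dm/dt = −Q_out · m/V(t).
dm/m = −Q_out dt/(V₀ − 15.1700 t); integrating gives ln(m/m₀) = −(Q_out/(Q_in−Q_out)) ln(V/V₀).
m = m₀ (V₀/V)^(Q_out/(Q_in−Q_out)) = 21.80 × (1306/902.023)^(-2.18853) = 9.69848 g.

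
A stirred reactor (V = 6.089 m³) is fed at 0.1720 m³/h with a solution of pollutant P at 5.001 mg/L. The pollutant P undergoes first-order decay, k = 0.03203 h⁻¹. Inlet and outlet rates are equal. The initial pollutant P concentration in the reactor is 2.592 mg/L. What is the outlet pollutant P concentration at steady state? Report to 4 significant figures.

2.344 mg/L

Accumulation = in − out − consumed: V dC/dt = Q C_in − Q C − k V C.
Steady state (dC/dt = 0): C_ss = Q C_in/(Q + kV) = C_in/(1 + kV/Q).
C_ss = 0.1720·5.001/(0.1720 + 0.03203·6.089) = 0.860172/0.367031 = 2.34360 mg/L.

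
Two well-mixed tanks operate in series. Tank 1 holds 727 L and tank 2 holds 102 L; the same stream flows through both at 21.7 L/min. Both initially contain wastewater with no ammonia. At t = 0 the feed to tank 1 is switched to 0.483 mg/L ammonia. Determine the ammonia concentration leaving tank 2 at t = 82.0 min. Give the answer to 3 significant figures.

0.434 mg/L

Species balance on tank i: dCᵢ/dt = (Cᵢ₋₁ − Cᵢ)/τᵢ with τᵢ = Vᵢ/Q.
τ₁ = 727/21.7 = 33.502 min; τ₂ = 102/21.7 = 4.7005 min.
Tank 1: C₁ = C_in(1 − e^(−t/τ₁)). Tank 2 (τ₁ ≠ τ₂): C₂ = C_in[1 − (τ₁ e^(−t/τ₁) − τ₂ e^(−t/τ₂))/(τ₁ − τ₂)].
At t = 82.0: e^(−t/τ₁) = 0.086502, e^(−t/τ₂) = 2.6527e-08.
C₂ = 0.483·[1 − (33.502·0.086502 − 4.7005·2.6527e-08)/(28.802)] = 0.483·0.89938 = 0.43440 mg/L.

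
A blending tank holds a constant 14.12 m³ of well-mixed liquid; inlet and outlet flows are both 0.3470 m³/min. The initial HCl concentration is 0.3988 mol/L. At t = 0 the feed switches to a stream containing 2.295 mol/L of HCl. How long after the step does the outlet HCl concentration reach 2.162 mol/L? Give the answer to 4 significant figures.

Species balance: V dC/dt = Q(C_in − C) ⇒ τ = V/Q = 40.6916 min.
C(t) = C_in + (C₀ − C_in) e^(−t/τ). Set C = 2.162 and solve for t:
e^(−t/τ) = (C − C_in)/(C₀ − C_in) = (2.162 − 2.295)/(0.3988 − 2.295) = 0.0701403
t = −τ ln(…) = 40.6916 × 2.65726 = 108.128 min.

108.1 min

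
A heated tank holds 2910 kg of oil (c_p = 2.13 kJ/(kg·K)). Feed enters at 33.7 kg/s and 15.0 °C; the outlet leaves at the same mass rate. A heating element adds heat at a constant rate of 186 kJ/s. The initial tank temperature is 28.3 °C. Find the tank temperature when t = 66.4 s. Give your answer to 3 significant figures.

22.6 °C

Unsteady energy balance on the tank contents: M c_p dT/dt = ṁ c_p (T_in − T) + 186.
Rearrange: dT/dt = (T_ss − T)/τ with τ = M/ṁ = 86.350 s and T_ss = T_in + Q̇/(ṁ c_p) = 17.591 °C.
T approaches T_ss exponentially: T(t) = T_ss + (T₀ − T_ss) e^(−t/τ).
T(66.4) = 17.591 + (10.709)·e^(−66.4/86.350) = 17.591 + (10.709)·0.46349 = 22.555 °C.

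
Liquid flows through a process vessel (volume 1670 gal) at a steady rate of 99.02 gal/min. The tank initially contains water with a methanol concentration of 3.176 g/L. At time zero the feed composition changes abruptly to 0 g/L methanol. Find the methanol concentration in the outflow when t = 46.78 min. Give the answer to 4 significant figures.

0.1983 g/L

Species balance on the tank: V dC/dt = Q(C_in − C).
So dC/dt = (C_in − C)/τ with τ = V/Q = 1670/99.02 = 16.8653 min.
Integrating: C(t) = C_in + (C₀ − C_in) e^(−t/τ).
C(46.78) = 0 + (3.176 − 0)·e^(−46.78/16.8653) = 0 + (3.17600)·0.0624277 = 0.198270 g/L.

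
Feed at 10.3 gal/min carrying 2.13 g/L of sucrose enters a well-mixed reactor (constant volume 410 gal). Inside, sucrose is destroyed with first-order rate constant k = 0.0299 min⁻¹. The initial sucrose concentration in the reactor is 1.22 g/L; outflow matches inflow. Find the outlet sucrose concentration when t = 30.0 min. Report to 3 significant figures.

1.02 g/L

V dC/dt = Q(C_in − C) − k V C.
dC/dt = (Q/V) C_in − (Q/V + k) C; effective rate a = Q/V + k = 0.025122 + 0.0299 = 0.055022 min⁻¹.
C_ss = Q C_in/(Q + kV) = 0.97252 g/L; C(t) = C_ss + (C₀ − C_ss) e^(−a t).
C(30.0) = 0.97252 + (0.24748)·e^(−0.055022·30.0) = 0.97252 + (0.24748)·0.19192 = 1.0200 g/L.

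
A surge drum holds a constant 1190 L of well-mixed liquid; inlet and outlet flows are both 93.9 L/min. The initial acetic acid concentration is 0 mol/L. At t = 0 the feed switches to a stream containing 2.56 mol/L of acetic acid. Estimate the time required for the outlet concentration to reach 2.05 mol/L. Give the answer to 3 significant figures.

20.4 min

Species balance: V dC/dt = Q(C_in − C) ⇒ τ = V/Q = 12.673 min.
C(t) = C_in + (C₀ − C_in) e^(−t/τ). Set C = 2.05 and solve for t:
e^(−t/τ) = (C − C_in)/(C₀ − C_in) = (2.05 − 2.56)/(0 − 2.56) = 0.19922
t = −τ ln(…) = 12.673 × 1.6134 = 20.446 min.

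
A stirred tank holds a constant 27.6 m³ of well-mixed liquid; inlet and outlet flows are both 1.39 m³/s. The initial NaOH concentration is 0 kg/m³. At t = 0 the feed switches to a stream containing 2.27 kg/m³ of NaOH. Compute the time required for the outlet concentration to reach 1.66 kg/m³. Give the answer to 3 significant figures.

Accumulation = in − out for the solute gives V dC/dt = Q(C_in − C), so τ = V/Q = 19.856 s.
C(t) = C_in + (C₀ − C_in) e^(−t/τ). Set C = 1.66 and solve for t:
e^(−t/τ) = (C − C_in)/(C₀ − C_in) = (1.66 − 2.27)/(0 − 2.27) = 0.26872
t = −τ ln(…) = 19.856 × 1.3141 = 26.092 s.

26.1 s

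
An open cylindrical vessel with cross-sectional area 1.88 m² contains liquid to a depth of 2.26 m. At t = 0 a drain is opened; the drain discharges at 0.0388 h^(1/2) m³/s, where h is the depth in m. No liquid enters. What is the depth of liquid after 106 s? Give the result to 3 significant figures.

A dh/dt = −Q_out = −0.0388 √h.
This is separable: 2 d(√h)/dt = −0.0388/A, so √h = √h₀ − (0.0388/(2A)) t.
√h = √2.26 − 0.0388·106/(2·1.88) = 1.5033 − 1.0938 = 0.40950.
h = 0.40950² = 0.16769 m.

0.168 m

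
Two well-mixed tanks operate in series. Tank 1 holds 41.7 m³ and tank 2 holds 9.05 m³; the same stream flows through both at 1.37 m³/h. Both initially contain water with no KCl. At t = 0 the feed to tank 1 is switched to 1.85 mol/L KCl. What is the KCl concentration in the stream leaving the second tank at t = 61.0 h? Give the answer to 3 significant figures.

1.53 mol/L

Time constants: τᵢ = Vᵢ/Q for each well-mixed tank.
τ₁ = 41.7/1.37 = 30.438 h; τ₂ = 9.05/1.37 = 6.6058 h.
Solving the cascade with C₁(0)=C₂(0)=0 gives C₂(t) = C_in[1 − (τ₁ e^(−t/τ₁) − τ₂ e^(−t/τ₂))/(τ₁ − τ₂)].
At t = 61.0: e^(−t/τ₁) = 0.13478, e^(−t/τ₂) = 9.7637e-05.
C₂ = 1.85·[1 − (30.438·0.13478 − 6.6058·9.7637e-05)/(23.832)] = 1.85·0.82788 = 1.5316 mol/L.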